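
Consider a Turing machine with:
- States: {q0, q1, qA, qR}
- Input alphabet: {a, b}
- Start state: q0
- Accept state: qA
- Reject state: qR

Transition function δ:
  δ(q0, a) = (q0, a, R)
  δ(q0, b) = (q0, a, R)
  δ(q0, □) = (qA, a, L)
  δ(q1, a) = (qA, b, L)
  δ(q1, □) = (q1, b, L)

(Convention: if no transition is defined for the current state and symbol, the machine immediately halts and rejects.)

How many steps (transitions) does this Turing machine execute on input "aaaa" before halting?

Execution trace:
Initial: [q0]aaaa
Step 1: δ(q0, a) = (q0, a, R) → a[q0]aaa
Step 2: δ(q0, a) = (q0, a, R) → aa[q0]aa
Step 3: δ(q0, a) = (q0, a, R) → aaa[q0]a
Step 4: δ(q0, a) = (q0, a, R) → aaaa[q0]□
Step 5: δ(q0, □) = (qA, a, L) → aaa[qA]aa

The machine reaches the accept state qA and halts.

The machine executed 5 steps before halting.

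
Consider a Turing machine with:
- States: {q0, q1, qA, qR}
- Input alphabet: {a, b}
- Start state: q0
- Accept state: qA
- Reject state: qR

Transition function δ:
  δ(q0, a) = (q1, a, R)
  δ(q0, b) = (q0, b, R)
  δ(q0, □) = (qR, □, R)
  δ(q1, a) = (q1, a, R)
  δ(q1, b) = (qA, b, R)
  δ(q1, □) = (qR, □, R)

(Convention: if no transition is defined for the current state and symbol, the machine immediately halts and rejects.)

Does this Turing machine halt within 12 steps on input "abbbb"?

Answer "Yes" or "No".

Execution trace:
Initial: [q0]abbbb
Step 1: δ(q0, a) = (q1, a, R) → a[q1]bbbb
Step 2: δ(q1, b) = (qA, b, R) → ab[qA]bbb

The machine reaches the accept state qA and halts.
The machine halted after 2 steps (within the 12-step bound).

Answer: Yes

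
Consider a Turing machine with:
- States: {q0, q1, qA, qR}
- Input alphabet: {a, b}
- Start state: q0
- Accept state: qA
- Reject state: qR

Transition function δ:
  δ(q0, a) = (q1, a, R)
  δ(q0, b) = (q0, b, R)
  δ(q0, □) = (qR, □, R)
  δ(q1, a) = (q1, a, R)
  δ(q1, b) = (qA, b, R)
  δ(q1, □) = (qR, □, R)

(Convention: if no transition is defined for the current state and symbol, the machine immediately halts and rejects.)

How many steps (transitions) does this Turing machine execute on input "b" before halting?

Execution trace:
Initial: [q0]b
Step 1: δ(q0, b) = (q0, b, R) → b[q0]□
Step 2: δ(q0, □) = (qR, □, R) → b□[qR]□

The machine reaches the reject state qR and halts.

The machine executed 2 steps before halting.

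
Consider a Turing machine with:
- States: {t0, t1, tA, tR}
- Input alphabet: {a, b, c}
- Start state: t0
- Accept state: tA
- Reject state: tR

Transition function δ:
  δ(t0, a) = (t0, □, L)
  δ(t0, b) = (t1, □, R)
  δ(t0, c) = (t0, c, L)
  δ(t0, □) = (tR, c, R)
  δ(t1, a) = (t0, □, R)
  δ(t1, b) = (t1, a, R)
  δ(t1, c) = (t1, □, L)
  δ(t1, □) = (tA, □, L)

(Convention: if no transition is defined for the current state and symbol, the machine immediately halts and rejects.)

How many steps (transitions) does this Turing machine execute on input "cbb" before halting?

Execution trace:
Initial: [t0]cbb
Step 1: δ(t0, c) = (t0, c, L) → [t0]□cbb
Step 2: δ(t0, □) = (tR, c, R) → c[tR]cbb

The machine reaches the reject state tR and halts.

The machine executed 2 steps before halting.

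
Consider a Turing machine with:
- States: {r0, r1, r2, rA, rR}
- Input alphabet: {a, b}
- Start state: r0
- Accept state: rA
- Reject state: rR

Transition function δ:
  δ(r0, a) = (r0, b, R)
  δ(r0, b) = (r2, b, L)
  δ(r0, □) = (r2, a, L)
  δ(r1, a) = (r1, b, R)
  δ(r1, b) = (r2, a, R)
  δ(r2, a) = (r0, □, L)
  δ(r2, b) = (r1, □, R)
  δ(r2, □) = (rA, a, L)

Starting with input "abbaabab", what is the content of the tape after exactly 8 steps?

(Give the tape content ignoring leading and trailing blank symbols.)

Execution trace:
Initial: [r0]abbaabab
Step 1: δ(r0, a) = (r0, b, R) → b[r0]bbaabab
Step 2: δ(r0, b) = (r2, b, L) → [r2]bbbaabab
Step 3: δ(r2, b) = (r1, □, R) → □[r1]bbaabab
Step 4: δ(r1, b) = (r2, a, R) → □a[r2]baabab
Step 5: δ(r2, b) = (r1, □, R) → □a□[r1]aabab
Step 6: δ(r1, a) = (r1, b, R) → □a□b[r1]abab
Step 7: δ(r1, a) = (r1, b, R) → □a□bb[r1]bab
Step 8: δ(r1, b) = (r2, a, R) → □a□bba[r2]ab

After 8 steps, the tape (ignoring leading/trailing blanks) is: a□bbaab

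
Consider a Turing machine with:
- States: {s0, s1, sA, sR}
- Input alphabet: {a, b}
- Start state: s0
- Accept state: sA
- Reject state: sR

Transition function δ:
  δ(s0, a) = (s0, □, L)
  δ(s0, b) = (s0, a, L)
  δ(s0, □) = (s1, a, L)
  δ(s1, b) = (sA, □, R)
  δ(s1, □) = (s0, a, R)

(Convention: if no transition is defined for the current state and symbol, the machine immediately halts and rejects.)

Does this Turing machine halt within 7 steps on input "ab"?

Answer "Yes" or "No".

Execution trace:
Initial: [s0]ab
Step 1: δ(s0, a) = (s0, □, L) → [s0]□□b
Step 2: δ(s0, □) = (s1, a, L) → [s1]□a□b
Step 3: δ(s1, □) = (s0, a, R) → a[s0]a□b
Step 4: δ(s0, a) = (s0, □, L) → [s0]a□□b
Step 5: δ(s0, a) = (s0, □, L) → [s0]□□□□b
Step 6: δ(s0, □) = (s1, a, L) → [s1]□a□□□b
Step 7: δ(s1, □) = (s0, a, R) → a[s0]a□□□b

The machine has not reached a halting state after 7 steps.
The machine did not halt within the 7-step bound.

Answer: No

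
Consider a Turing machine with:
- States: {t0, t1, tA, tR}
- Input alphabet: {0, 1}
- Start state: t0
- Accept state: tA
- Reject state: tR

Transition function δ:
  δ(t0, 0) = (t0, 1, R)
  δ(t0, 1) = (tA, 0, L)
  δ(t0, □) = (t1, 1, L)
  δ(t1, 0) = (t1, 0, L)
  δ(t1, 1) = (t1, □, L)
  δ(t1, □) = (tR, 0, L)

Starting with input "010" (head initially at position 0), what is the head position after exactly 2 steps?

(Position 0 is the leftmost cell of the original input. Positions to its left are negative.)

Execution trace (head position shown):
Step 0: [t0]010  (head at position 0)
Step 1: move right → 1[t0]10  (head at position 1)
Step 2: move left → [tA]100  (head at position 0)

After 2 steps, the head is at position 0.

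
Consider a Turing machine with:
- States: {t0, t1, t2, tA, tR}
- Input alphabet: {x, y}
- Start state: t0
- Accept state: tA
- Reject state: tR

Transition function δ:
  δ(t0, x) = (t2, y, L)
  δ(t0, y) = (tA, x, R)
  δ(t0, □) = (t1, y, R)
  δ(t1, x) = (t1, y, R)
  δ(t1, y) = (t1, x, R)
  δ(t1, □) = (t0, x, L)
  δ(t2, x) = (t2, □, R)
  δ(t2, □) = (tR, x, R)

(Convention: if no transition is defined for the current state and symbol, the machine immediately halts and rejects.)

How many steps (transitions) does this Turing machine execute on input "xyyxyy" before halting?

Execution trace:
Initial: [t0]xyyxyy
Step 1: δ(t0, x) = (t2, y, L) → [t2]□yyyxyy
Step 2: δ(t2, □) = (tR, x, R) → x[tR]yyyxyy

The machine reaches the reject state tR and halts.

The machine executed 2 steps before halting.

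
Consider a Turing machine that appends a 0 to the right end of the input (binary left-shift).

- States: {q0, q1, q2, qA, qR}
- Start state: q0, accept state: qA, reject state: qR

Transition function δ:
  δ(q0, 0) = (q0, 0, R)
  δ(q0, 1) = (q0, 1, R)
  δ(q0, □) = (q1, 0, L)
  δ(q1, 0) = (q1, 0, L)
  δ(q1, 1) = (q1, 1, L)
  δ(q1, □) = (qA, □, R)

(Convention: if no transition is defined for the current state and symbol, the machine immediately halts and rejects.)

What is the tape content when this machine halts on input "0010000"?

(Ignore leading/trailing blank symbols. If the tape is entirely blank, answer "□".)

Execution trace:
Initial: [q0]0010000
Step 1: δ(q0, 0) = (q0, 0, R) → 0[q0]010000
Step 2: δ(q0, 0) = (q0, 0, R) → 00[q0]10000
Step 3: δ(q0, 1) = (q0, 1, R) → 001[q0]0000
Step 4: δ(q0, 0) = (q0, 0, R) → 0010[q0]000
Step 5: δ(q0, 0) = (q0, 0, R) → 00100[q0]00
Step 6: δ(q0, 0) = (q0, 0, R) → 001000[q0]0
Step 7: δ(q0, 0) = (q0, 0, R) → 0010000[q0]□
Step 8: δ(q0, □) = (q1, 0, L) → 001000[q1]00
Step 9: δ(q1, 0) = (q1, 0, L) → 00100[q1]000
Step 10: δ(q1, 0) = (q1, 0, L) → 0010[q1]0000
Step 11: δ(q1, 0) = (q1, 0, L) → 001[q1]00000
Step 12: δ(q1, 0) = (q1, 0, L) → 00[q1]100000
Step 13: δ(q1, 1) = (q1, 1, L) → 0[q1]0100000
Step 14: δ(q1, 0) = (q1, 0, L) → [q1]00100000
Step 15: δ(q1, 0) = (q1, 0, L) → [q1]□00100000
Step 16: δ(q1, □) = (qA, □, R) → □[qA]00100000

The machine reaches the accept state qA and halts.

Final tape (ignoring leading/trailing blanks): 00100000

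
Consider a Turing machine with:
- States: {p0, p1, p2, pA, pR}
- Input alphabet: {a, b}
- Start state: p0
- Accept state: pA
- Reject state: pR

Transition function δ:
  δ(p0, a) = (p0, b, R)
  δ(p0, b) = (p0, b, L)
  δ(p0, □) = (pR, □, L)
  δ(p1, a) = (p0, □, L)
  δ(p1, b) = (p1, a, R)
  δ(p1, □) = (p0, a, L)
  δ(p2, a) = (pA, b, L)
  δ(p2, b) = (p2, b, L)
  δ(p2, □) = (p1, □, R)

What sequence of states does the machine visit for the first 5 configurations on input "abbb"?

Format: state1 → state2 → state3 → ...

Execution trace:
Initial: [p0]abbb
Step 1: δ(p0, a) = (p0, b, R) → b[p0]bbb
Step 2: δ(p0, b) = (p0, b, L) → [p0]bbbb
Step 3: δ(p0, b) = (p0, b, L) → [p0]□bbbb
Step 4: δ(p0, □) = (pR, □, L) → [pR]□□bbbb

The machine reaches the reject state pR and halts.

State sequence: p0 → p0 → p0 → p0 → pR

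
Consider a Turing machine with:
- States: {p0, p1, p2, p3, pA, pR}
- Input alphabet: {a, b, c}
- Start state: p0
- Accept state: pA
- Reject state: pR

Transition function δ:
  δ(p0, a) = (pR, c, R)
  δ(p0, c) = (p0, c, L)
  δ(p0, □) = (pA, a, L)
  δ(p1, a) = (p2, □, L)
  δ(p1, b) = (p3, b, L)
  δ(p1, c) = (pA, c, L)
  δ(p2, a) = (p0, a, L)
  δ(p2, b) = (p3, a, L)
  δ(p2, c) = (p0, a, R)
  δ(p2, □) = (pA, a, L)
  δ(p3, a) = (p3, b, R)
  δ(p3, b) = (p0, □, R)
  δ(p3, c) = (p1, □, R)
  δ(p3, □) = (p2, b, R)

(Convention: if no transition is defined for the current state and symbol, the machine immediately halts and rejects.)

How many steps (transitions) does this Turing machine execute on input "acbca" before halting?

Execution trace:
Initial: [p0]acbca
Step 1: δ(p0, a) = (pR, c, R) → c[pR]cbca

The machine reaches the reject state pR and halts.

The machine executed 1 step before halting.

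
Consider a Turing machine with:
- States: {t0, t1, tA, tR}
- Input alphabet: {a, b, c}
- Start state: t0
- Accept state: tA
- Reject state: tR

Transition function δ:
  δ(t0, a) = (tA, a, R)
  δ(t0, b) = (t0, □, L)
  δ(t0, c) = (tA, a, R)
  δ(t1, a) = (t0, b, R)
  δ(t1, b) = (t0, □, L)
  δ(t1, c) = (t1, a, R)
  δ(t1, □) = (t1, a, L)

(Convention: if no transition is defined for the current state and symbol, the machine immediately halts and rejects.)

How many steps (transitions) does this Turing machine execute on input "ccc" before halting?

Execution trace:
Initial: [t0]ccc
Step 1: δ(t0, c) = (tA, a, R) → a[tA]cc

The machine reaches the accept state tA and halts.

The machine executed 1 step before halting.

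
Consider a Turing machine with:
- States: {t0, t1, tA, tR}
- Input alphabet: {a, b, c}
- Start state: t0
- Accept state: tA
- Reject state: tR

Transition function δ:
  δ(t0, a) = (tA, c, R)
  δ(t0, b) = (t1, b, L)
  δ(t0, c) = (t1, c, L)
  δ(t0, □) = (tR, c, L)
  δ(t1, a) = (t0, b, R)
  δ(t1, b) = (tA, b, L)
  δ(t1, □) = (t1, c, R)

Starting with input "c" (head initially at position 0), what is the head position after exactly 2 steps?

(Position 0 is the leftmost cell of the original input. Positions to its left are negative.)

Execution trace (head position shown):
Step 0: [t0]c  (head at position 0)
Step 1: move left → [t1]□c  (head at position -1)
Step 2: move right → c[t1]c  (head at position 0)

After 2 steps, the head is at position 0.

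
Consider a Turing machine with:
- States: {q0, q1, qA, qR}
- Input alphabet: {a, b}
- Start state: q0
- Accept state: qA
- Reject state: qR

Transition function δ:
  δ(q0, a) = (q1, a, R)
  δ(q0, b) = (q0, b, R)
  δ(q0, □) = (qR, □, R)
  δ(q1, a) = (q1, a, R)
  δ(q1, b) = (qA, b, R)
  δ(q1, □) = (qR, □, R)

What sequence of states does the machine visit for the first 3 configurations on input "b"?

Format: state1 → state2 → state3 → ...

Execution trace:
Initial: [q0]b
Step 1: δ(q0, b) = (q0, b, R) → b[q0]□
Step 2: δ(q0, □) = (qR, □, R) → b□[qR]□

The machine reaches the reject state qR and halts.

State sequence: q0 → q0 → qR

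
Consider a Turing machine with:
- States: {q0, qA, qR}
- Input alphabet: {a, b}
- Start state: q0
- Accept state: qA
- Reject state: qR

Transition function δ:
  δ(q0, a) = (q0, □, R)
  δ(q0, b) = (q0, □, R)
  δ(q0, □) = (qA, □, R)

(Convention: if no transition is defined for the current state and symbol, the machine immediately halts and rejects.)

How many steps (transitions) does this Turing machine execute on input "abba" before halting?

Execution trace:
Initial: [q0]abba
Step 1: δ(q0, a) = (q0, □, R) → □[q0]bba
Step 2: δ(q0, b) = (q0, □, R) → □□[q0]ba
Step 3: δ(q0, b) = (q0, □, R) → □□□[q0]a
Step 4: δ(q0, a) = (q0, □, R) → □□□□[q0]□
Step 5: δ(q0, □) = (qA, □, R) → □□□□□[qA]□

The machine reaches the accept state qA and halts.

The machine executed 5 steps before halting.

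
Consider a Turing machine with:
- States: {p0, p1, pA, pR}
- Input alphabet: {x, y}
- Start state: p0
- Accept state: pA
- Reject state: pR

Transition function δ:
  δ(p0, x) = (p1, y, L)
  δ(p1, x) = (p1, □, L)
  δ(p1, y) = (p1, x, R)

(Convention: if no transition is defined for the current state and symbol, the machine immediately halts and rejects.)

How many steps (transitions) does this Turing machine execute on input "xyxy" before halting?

Execution trace:
Initial: [p0]xyxy
Step 1: δ(p0, x) = (p1, y, L) → [p1]□yyxy

No transition is defined for δ(p1, □). By convention the machine halts and rejects.

The machine executed 1 step before halting.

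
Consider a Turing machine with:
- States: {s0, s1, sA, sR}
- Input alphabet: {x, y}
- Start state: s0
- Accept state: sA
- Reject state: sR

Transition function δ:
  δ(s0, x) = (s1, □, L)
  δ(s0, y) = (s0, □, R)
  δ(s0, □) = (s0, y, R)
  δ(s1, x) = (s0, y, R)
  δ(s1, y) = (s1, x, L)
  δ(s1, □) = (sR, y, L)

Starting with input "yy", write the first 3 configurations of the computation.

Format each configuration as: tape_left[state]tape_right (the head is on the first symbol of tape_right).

Transitions applied:
Step 1: δ(s0, y) = (s0, □, R)
Step 2: δ(s0, y) = (s0, □, R)

The first 3 configurations are:
[s0]yy ⊢ □[s0]y ⊢ □□[s0]□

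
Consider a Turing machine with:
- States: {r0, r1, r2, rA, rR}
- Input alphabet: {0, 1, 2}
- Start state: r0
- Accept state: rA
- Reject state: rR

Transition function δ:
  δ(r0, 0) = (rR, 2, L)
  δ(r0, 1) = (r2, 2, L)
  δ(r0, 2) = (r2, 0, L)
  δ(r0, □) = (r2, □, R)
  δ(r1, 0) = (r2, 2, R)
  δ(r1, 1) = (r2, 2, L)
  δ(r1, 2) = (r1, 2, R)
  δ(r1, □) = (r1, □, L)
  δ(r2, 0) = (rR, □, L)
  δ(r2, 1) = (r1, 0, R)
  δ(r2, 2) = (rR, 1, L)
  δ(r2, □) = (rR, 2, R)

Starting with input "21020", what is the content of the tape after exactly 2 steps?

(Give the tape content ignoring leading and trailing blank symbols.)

Execution trace:
Initial: [r0]21020
Step 1: δ(r0, 2) = (r2, 0, L) → [r2]□01020
Step 2: δ(r2, □) = (rR, 2, R) → 2[rR]01020

The machine reaches the reject state rR and halts.

After 2 steps, the tape (ignoring leading/trailing blanks) is: 201020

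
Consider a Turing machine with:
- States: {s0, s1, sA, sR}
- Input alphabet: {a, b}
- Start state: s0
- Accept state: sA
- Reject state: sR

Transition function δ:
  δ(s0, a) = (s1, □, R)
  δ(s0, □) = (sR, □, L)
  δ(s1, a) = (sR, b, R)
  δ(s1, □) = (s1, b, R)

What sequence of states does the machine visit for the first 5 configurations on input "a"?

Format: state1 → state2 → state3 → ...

Execution trace:
Initial: [s0]a
Step 1: δ(s0, a) = (s1, □, R) → □[s1]□
Step 2: δ(s1, □) = (s1, b, R) → □b[s1]□
Step 3: δ(s1, □) = (s1, b, R) → □bb[s1]□
Step 4: δ(s1, □) = (s1, b, R) → □bbb[s1]□

State sequence: s0 → s1 → s1 → s1 → s1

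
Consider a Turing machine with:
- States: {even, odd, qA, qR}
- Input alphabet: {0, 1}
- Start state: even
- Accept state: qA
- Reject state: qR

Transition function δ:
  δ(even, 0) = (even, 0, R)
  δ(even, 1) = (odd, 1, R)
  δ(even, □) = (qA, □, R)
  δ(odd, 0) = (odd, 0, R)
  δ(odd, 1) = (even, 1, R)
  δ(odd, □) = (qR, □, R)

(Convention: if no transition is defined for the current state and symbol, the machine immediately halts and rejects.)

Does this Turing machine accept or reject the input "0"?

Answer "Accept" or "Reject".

Execution trace:
Initial: [even]0
Step 1: δ(even, 0) = (even, 0, R) → 0[even]□
Step 2: δ(even, □) = (qA, □, R) → 0□[qA]□

The machine reaches the accept state qA and halts.

Answer: Accept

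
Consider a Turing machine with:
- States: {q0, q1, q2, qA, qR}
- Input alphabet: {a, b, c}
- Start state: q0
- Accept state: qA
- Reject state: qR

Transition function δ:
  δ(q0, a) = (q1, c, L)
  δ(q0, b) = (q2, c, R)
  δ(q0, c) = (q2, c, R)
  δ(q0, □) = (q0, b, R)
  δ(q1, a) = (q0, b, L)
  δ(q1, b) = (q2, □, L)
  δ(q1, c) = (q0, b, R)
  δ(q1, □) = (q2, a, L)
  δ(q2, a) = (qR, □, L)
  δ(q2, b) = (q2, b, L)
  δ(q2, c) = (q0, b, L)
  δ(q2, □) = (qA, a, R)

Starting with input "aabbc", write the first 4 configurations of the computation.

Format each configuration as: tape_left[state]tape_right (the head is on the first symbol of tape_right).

Transitions applied:
Step 1: δ(q0, a) = (q1, c, L)
Step 2: δ(q1, □) = (q2, a, L)
Step 3: δ(q2, □) = (qA, a, R)

The first 4 configurations are:
[q0]aabbc ⊢ [q1]□cabbc ⊢ [q2]□acabbc ⊢ a[qA]acabbc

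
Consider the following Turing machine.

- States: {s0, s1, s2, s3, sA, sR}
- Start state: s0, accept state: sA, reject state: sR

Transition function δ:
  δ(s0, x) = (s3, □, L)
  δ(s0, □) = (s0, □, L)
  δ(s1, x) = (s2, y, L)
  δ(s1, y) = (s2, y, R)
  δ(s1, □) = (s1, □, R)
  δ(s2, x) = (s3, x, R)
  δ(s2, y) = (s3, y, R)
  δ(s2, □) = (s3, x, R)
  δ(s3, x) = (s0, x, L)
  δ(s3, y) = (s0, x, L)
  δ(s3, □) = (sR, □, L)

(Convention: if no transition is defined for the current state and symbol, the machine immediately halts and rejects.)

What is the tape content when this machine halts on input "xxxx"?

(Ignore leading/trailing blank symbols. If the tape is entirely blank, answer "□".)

Execution trace:
Initial: [s0]xxxx
Step 1: δ(s0, x) = (s3, □, L) → [s3]□□xxx
Step 2: δ(s3, □) = (sR, □, L) → [sR]□□□xxx

The machine reaches the reject state sR and halts.

Final tape (ignoring leading/trailing blanks): xxx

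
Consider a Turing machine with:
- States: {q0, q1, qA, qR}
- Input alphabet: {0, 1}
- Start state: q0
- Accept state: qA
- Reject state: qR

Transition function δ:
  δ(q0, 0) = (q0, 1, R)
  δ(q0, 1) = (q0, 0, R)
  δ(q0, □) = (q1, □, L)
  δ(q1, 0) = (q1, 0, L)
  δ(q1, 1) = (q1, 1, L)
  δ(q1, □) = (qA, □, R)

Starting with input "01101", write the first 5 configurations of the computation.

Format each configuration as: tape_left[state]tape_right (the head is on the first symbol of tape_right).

Transitions applied:
Step 1: δ(q0, 0) = (q0, 1, R)
Step 2: δ(q0, 1) = (q0, 0, R)
Step 3: δ(q0, 1) = (q0, 0, R)
Step 4: δ(q0, 0) = (q0, 1, R)

The first 5 configurations are:
[q0]01101 ⊢ 1[q0]1101 ⊢ 10[q0]101 ⊢ 100[q0]01 ⊢ 1001[q0]1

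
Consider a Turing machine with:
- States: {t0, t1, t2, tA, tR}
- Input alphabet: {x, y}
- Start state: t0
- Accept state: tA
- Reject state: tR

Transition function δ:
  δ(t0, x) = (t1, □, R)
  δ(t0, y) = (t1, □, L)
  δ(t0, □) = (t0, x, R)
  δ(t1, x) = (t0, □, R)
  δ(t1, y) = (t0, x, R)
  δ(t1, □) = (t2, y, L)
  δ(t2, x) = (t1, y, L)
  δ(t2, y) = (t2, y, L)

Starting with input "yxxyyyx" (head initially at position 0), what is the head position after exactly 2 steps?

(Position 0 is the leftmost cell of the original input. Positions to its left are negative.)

Execution trace (head position shown):
Step 0: [t0]yxxyyyx  (head at position 0)
Step 1: move left → [t1]□□xxyyyx  (head at position -1)
Step 2: move left → [t2]□y□xxyyyx  (head at position -2)

After 2 steps, the head is at position -2.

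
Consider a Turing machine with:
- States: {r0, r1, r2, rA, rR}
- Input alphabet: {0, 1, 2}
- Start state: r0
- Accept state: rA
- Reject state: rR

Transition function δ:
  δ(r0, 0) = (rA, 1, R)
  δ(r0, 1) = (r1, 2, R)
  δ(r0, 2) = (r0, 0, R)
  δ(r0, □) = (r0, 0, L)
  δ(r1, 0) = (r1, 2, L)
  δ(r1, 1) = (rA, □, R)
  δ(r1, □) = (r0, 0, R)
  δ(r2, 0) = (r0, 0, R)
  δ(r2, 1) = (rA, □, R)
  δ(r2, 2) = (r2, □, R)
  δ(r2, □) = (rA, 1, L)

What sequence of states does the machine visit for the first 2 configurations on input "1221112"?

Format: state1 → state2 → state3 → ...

Execution trace:
Initial: [r0]1221112
Step 1: δ(r0, 1) = (r1, 2, R) → 2[r1]221112

No transition is defined for δ(r1, 2). By convention the machine halts and rejects.

State sequence: r0 → r1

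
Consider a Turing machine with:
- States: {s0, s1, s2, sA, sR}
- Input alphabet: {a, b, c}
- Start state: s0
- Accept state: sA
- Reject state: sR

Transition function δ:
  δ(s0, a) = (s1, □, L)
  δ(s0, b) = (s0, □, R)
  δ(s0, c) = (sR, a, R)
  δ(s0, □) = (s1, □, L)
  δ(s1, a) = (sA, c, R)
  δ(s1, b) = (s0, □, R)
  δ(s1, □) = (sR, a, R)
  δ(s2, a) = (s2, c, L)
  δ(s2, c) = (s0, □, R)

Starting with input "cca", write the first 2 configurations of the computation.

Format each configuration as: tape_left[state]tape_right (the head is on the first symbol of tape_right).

Transitions applied:
Step 1: δ(s0, c) = (sR, a, R)

The first 2 configurations are:
[s0]cca ⊢ a[sR]ca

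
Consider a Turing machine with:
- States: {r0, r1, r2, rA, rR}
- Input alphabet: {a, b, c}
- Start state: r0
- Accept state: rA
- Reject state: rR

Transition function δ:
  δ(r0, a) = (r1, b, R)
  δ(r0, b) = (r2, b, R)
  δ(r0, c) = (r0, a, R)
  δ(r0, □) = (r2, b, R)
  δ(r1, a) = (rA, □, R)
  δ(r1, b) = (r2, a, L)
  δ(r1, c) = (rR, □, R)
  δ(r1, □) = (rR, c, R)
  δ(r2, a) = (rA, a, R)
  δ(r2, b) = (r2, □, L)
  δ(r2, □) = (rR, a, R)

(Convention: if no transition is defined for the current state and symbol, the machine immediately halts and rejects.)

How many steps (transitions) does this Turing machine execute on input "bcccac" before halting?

Execution trace:
Initial: [r0]bcccac
Step 1: δ(r0, b) = (r2, b, R) → b[r2]cccac

No transition is defined for δ(r2, c). By convention the machine halts and rejects.

The machine executed 1 step before halting.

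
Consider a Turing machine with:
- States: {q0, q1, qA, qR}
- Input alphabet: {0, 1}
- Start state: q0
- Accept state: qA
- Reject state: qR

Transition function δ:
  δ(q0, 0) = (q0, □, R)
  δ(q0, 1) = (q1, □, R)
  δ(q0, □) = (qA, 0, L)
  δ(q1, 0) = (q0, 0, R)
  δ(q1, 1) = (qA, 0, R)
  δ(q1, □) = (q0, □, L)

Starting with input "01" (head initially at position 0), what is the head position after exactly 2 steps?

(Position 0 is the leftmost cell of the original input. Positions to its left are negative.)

Execution trace (head position shown):
Step 0: [q0]01  (head at position 0)
Step 1: move right → □[q0]1  (head at position 1)
Step 2: move right → □□[q1]□  (head at position 2)

After 2 steps, the head is at position 2.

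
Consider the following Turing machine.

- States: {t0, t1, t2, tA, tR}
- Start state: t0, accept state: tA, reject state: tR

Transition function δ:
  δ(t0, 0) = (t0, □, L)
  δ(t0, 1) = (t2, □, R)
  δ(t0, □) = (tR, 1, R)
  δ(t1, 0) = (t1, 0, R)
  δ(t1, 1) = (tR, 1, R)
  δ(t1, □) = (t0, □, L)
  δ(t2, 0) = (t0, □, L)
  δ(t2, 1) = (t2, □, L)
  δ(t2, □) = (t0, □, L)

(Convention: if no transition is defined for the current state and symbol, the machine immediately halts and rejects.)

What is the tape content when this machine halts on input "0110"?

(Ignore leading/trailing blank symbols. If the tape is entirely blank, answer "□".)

Execution trace:
Initial: [t0]0110
Step 1: δ(t0, 0) = (t0, □, L) → [t0]□□110
Step 2: δ(t0, □) = (tR, 1, R) → 1[tR]□110

The machine reaches the reject state tR and halts.

Final tape (ignoring leading/trailing blanks): 1□110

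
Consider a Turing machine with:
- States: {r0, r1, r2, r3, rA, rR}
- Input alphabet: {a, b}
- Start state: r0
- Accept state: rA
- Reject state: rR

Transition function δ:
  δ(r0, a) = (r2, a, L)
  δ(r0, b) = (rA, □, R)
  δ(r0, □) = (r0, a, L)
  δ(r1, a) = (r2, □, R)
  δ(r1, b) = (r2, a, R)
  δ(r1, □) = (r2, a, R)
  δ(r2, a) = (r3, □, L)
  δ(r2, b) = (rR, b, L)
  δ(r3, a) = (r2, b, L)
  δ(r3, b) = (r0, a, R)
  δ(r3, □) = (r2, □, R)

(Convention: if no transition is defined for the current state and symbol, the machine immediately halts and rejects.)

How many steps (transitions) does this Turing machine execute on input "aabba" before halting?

Execution trace:
Initial: [r0]aabba
Step 1: δ(r0, a) = (r2, a, L) → [r2]□aabba

No transition is defined for δ(r2, □). By convention the machine halts and rejects.

The machine executed 1 step before halting.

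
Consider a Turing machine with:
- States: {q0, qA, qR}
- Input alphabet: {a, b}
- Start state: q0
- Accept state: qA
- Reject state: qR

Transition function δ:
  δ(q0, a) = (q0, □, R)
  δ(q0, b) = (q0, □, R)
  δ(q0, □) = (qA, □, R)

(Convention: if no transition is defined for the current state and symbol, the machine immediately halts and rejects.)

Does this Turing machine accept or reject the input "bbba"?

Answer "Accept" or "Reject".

Execution trace:
Initial: [q0]bbba
Step 1: δ(q0, b) = (q0, □, R) → □[q0]bba
Step 2: δ(q0, b) = (q0, □, R) → □□[q0]ba
Step 3: δ(q0, b) = (q0, □, R) → □□□[q0]a
Step 4: δ(q0, a) = (q0, □, R) → □□□□[q0]□
Step 5: δ(q0, □) = (qA, □, R) → □□□□□[qA]□

The machine reaches the accept state qA and halts.

Answer: Accept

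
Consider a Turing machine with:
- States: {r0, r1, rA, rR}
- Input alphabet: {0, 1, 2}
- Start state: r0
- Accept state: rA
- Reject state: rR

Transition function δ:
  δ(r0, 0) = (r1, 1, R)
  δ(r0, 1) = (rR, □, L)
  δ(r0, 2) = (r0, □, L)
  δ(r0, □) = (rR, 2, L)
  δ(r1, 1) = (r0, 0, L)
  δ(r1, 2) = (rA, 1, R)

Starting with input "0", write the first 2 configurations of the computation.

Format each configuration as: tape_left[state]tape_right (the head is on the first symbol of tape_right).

Transitions applied:
Step 1: δ(r0, 0) = (r1, 1, R)

The first 2 configurations are:
[r0]0 ⊢ 1[r1]□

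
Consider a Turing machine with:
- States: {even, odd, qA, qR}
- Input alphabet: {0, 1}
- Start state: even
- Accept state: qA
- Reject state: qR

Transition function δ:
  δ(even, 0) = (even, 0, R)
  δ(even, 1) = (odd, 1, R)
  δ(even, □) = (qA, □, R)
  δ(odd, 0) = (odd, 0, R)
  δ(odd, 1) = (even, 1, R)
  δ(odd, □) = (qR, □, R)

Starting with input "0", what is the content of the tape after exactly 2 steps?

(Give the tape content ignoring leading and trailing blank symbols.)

Execution trace:
Initial: [even]0
Step 1: δ(even, 0) = (even, 0, R) → 0[even]□
Step 2: δ(even, □) = (qA, □, R) → 0□[qA]□

The machine reaches the accept state qA and halts.

After 2 steps, the tape (ignoring leading/trailing blanks) is: 0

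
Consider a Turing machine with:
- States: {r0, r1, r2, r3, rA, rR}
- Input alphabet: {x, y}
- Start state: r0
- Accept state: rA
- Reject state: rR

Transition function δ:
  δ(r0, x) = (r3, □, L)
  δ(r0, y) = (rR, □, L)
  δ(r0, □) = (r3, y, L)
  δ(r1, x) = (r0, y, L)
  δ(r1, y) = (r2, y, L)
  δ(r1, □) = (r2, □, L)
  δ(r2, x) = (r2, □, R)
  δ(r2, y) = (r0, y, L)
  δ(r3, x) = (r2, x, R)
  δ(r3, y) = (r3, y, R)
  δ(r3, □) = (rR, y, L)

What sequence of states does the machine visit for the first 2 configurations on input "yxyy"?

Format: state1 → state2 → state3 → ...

Execution trace:
Initial: [r0]yxyy
Step 1: δ(r0, y) = (rR, □, L) → [rR]□□xyy

The machine reaches the reject state rR and halts.

State sequence: r0 → rR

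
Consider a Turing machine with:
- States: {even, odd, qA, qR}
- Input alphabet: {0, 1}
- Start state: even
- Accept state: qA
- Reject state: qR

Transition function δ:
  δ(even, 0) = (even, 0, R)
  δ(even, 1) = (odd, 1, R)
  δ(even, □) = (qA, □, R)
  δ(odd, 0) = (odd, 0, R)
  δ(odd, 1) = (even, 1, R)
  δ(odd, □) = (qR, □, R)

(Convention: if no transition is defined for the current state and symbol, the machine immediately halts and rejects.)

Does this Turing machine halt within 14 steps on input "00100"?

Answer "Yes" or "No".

Execution trace:
Initial: [even]00100
Step 1: δ(even, 0) = (even, 0, R) → 0[even]0100
Step 2: δ(even, 0) = (even, 0, R) → 00[even]100
Step 3: δ(even, 1) = (odd, 1, R) → 001[odd]00
Step 4: δ(odd, 0) = (odd, 0, R) → 0010[odd]0
Step 5: δ(odd, 0) = (odd, 0, R) → 00100[odd]□
Step 6: δ(odd, □) = (qR, □, R) → 00100□[qR]□

The machine reaches the reject state qR and halts.
The machine halted after 6 steps (within the 14-step bound).

Answer: Yes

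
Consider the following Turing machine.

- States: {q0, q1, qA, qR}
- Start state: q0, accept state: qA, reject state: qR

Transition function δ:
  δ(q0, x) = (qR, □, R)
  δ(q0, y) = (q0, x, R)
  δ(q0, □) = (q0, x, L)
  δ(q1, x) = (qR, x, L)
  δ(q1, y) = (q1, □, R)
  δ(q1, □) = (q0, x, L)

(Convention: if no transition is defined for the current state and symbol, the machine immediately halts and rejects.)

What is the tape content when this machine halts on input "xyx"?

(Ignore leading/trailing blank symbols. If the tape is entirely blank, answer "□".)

Execution trace:
Initial: [q0]xyx
Step 1: δ(q0, x) = (qR, □, R) → □[qR]yx

The machine reaches the reject state qR and halts.

Final tape (ignoring leading/trailing blanks): yx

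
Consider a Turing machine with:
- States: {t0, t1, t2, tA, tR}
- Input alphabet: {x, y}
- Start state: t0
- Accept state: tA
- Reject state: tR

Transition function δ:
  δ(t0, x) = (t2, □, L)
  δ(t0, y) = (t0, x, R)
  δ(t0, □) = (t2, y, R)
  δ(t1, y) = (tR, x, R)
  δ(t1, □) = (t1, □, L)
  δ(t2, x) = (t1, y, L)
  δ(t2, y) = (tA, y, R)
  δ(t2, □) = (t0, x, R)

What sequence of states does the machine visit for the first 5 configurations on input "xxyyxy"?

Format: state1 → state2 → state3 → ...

Execution trace:
Initial: [t0]xxyyxy
Step 1: δ(t0, x) = (t2, □, L) → [t2]□□xyyxy
Step 2: δ(t2, □) = (t0, x, R) → x[t0]□xyyxy
Step 3: δ(t0, □) = (t2, y, R) → xy[t2]xyyxy
Step 4: δ(t2, x) = (t1, y, L) → x[t1]yyyyxy

State sequence: t0 → t2 → t0 → t2 → t1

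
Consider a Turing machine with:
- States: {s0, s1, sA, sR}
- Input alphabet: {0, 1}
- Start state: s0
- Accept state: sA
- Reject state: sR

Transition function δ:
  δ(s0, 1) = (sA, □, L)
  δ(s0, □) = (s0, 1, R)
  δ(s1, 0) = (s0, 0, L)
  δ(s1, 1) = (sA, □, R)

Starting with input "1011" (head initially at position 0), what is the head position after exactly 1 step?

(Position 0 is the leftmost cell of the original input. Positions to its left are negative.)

Execution trace (head position shown):
Step 0: [s0]1011  (head at position 0)
Step 1: move left → [sA]□□011  (head at position -1)

After 1 step, the head is at position -1.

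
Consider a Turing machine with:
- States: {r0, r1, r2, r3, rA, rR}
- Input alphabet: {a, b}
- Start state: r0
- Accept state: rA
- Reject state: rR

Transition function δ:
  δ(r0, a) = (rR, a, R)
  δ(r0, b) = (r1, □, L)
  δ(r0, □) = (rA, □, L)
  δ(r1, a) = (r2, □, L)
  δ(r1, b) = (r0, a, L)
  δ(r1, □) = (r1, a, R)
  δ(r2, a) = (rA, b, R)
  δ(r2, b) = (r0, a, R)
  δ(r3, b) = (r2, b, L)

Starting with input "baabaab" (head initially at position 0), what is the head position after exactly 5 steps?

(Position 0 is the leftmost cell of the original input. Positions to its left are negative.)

Execution trace (head position shown):
Step 0: [r0]baabaab  (head at position 0)
Step 1: move left → [r1]□□aabaab  (head at position -1)
Step 2: move right → a[r1]□aabaab  (head at position 0)
Step 3: move right → aa[r1]aabaab  (head at position 1)
Step 4: move left → a[r2]a□abaab  (head at position 0)
Step 5: move right → ab[rA]□abaab  (head at position 1)

After 5 steps, the head is at position 1.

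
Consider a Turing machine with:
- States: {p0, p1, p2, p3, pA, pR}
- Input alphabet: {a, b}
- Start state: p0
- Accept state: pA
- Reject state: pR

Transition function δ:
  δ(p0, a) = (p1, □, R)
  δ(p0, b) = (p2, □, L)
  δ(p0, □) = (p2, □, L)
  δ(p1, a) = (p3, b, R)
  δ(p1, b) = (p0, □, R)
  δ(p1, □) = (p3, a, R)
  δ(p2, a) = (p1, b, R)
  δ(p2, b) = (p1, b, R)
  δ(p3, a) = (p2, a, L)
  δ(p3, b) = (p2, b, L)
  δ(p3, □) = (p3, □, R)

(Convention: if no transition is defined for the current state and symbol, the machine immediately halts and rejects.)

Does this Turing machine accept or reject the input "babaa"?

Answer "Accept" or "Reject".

Execution trace:
Initial: [p0]babaa
Step 1: δ(p0, b) = (p2, □, L) → [p2]□□abaa

No transition is defined for δ(p2, □). By convention the machine halts and rejects.

Answer: Reject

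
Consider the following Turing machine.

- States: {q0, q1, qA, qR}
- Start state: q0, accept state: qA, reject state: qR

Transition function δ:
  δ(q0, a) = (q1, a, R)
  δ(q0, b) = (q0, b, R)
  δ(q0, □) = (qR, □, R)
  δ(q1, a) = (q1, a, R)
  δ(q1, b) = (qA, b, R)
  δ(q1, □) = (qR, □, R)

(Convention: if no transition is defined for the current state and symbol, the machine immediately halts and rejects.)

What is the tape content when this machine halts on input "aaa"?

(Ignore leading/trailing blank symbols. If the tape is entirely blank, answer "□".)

Execution trace:
Initial: [q0]aaa
Step 1: δ(q0, a) = (q1, a, R) → a[q1]aa
Step 2: δ(q1, a) = (q1, a, R) → aa[q1]a
Step 3: δ(q1, a) = (q1, a, R) → aaa[q1]□
Step 4: δ(q1, □) = (qR, □, R) → aaa□[qR]□

The machine reaches the reject state qR and halts.

Final tape (ignoring leading/trailing blanks): aaa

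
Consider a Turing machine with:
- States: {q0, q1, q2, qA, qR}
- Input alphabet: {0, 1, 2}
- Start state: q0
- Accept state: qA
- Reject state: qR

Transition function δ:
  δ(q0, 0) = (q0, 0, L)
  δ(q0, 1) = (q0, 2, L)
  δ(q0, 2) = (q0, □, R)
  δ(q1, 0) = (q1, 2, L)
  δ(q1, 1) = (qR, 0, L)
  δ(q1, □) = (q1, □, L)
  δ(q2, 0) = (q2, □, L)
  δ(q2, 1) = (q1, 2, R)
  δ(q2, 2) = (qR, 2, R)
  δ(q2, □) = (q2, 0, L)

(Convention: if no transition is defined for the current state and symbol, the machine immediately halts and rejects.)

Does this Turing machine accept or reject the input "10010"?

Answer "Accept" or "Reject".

Execution trace:
Initial: [q0]10010
Step 1: δ(q0, 1) = (q0, 2, L) → [q0]□20010

No transition is defined for δ(q0, □). By convention the machine halts and rejects.

Answer: Reject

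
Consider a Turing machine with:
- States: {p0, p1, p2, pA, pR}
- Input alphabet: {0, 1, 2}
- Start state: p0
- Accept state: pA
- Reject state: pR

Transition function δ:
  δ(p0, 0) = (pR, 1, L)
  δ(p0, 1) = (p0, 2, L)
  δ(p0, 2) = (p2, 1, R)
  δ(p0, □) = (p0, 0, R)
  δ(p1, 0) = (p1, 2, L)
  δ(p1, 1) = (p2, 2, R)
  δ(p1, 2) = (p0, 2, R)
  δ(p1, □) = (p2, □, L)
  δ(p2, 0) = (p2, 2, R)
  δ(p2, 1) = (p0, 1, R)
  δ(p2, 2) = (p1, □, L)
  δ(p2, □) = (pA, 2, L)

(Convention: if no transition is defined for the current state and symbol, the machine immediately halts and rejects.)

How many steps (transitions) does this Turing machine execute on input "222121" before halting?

Execution trace:
Initial: [p0]222121
Step 1: δ(p0, 2) = (p2, 1, R) → 1[p2]22121
Step 2: δ(p2, 2) = (p1, □, L) → [p1]1□2121
Step 3: δ(p1, 1) = (p2, 2, R) → 2[p2]□2121
Step 4: δ(p2, □) = (pA, 2, L) → [pA]222121

The machine reaches the accept state pA and halts.

The machine executed 4 steps before halting.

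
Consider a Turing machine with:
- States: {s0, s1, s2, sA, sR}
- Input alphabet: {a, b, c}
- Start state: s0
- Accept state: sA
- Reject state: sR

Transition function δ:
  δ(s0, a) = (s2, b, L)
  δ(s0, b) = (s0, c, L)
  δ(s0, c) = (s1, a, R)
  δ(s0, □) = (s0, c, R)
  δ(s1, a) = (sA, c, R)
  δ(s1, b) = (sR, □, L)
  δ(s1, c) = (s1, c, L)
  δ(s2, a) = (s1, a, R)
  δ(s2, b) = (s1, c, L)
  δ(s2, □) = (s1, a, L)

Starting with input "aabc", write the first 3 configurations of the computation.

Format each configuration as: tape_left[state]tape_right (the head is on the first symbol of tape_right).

Transitions applied:
Step 1: δ(s0, a) = (s2, b, L)
Step 2: δ(s2, □) = (s1, a, L)

The first 3 configurations are:
[s0]aabc ⊢ [s2]□babc ⊢ [s1]□ababc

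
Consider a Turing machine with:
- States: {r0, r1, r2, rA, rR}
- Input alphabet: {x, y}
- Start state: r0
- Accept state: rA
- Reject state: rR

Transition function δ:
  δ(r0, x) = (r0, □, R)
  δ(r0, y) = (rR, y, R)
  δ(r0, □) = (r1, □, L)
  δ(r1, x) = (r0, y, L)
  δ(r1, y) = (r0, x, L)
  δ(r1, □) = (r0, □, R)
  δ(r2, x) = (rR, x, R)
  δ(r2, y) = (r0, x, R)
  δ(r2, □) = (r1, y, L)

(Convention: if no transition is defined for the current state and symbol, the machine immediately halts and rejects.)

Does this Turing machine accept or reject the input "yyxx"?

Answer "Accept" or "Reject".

Execution trace:
Initial: [r0]yyxx
Step 1: δ(r0, y) = (rR, y, R) → y[rR]yxx

The machine reaches the reject state rR and halts.

Answer: Reject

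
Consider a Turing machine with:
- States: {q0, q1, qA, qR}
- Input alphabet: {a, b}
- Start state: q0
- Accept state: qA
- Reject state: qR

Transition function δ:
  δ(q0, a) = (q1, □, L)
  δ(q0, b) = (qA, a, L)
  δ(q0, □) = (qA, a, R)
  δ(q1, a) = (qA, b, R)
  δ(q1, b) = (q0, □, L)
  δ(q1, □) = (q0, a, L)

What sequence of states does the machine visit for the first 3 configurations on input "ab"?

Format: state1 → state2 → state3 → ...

Execution trace:
Initial: [q0]ab
Step 1: δ(q0, a) = (q1, □, L) → [q1]□□b
Step 2: δ(q1, □) = (q0, a, L) → [q0]□a□b

State sequence: q0 → q1 → q0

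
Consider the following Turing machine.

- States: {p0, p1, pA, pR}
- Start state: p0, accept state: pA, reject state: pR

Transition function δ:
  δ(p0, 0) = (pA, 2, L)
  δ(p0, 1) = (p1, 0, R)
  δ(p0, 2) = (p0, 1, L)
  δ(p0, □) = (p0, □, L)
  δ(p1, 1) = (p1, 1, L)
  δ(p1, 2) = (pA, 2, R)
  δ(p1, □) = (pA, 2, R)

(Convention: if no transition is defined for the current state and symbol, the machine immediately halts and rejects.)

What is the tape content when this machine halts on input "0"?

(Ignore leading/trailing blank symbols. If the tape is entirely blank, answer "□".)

Execution trace:
Initial: [p0]0
Step 1: δ(p0, 0) = (pA, 2, L) → [pA]□2

The machine reaches the accept state pA and halts.

Final tape (ignoring leading/trailing blanks): 2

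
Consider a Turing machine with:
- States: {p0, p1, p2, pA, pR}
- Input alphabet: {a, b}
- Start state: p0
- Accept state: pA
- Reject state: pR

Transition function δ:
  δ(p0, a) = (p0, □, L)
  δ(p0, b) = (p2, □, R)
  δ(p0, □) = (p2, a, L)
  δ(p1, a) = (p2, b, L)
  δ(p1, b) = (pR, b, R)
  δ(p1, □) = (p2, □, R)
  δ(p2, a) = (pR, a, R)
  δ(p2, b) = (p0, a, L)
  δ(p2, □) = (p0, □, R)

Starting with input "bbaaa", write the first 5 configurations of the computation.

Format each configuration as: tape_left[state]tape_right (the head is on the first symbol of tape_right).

Transitions applied:
Step 1: δ(p0, b) = (p2, □, R)
Step 2: δ(p2, b) = (p0, a, L)
Step 3: δ(p0, □) = (p2, a, L)
Step 4: δ(p2, □) = (p0, □, R)

The first 5 configurations are:
[p0]bbaaa ⊢ □[p2]baaa ⊢ [p0]□aaaa ⊢ [p2]□aaaaa ⊢ □[p0]aaaaa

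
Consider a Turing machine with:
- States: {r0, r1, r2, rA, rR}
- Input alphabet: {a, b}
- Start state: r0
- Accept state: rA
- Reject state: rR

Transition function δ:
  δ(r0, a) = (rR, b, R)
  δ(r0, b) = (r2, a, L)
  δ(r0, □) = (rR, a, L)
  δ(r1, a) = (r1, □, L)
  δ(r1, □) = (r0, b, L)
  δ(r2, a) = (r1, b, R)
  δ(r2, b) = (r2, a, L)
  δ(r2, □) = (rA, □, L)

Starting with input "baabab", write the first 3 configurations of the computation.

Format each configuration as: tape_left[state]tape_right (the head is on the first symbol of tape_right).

Transitions applied:
Step 1: δ(r0, b) = (r2, a, L)
Step 2: δ(r2, □) = (rA, □, L)

The first 3 configurations are:
[r0]baabab ⊢ [r2]□aaabab ⊢ [rA]□□aaabab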